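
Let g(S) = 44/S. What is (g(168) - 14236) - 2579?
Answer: -706219/42 ≈ -16815.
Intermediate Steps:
(g(168) - 14236) - 2579 = (44/168 - 14236) - 2579 = (44*(1/168) - 14236) - 2579 = (11/42 - 14236) - 2579 = -597901/42 - 2579 = -706219/42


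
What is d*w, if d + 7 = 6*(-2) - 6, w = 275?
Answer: -6875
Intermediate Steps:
d = -25 (d = -7 + (6*(-2) - 6) = -7 + (-12 - 6) = -7 - 18 = -25)
d*w = -25*275 = -6875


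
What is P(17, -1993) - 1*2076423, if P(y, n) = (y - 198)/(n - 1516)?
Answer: -7286168126/3509 ≈ -2.0764e+6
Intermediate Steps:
P(y, n) = (-198 + y)/(-1516 + n)
P(17, -1993) - 1*2076423 = (-198 + 17)/(-1516 - 1993) - 1*2076423 = -181/(-3509) - 2076423 = -1/3509*(-181) - 2076423 = 181/3509 - 2076423 = -7286168126/3509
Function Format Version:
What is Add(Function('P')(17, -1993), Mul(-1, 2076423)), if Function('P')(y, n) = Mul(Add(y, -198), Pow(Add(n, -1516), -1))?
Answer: Rational(-7286168126, 3509) ≈ -2.0764e+6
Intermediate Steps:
Function('P')(y, n) = Mul(Pow(Add(-1516, n), -1), Add(-198, y)) (Function('P')(y, n) = Mul(Add(-198, y), Pow(Add(-1516, n), -1)) = Mul(Pow(Add(-1516, n), -1), Add(-198, y)))
Add(Function('P')(17, -1993), Mul(-1, 2076423)) = Add(Mul(Pow(Add(-1516, -1993), -1), Add(-198, 17)), Mul(-1, 2076423)) = Add(Mul(Pow(-3509, -1), -181), -2076423) = Add(Mul(Rational(-1, 3509), -181), -2076423) = Add(Rational(181, 3509), -2076423) = Rational(-7286168126, 3509)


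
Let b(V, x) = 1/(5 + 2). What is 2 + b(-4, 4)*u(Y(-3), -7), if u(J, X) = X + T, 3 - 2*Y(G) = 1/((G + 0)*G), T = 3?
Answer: 10/7 ≈ 1.4286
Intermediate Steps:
b(V, x) = 1/7
Y(G) = 3/2 - 1/(2*G**2) (Y(G) = 3/2 - 1/(2*(G + 0)*G) = 3/2 - 1/(2*G*G) = 3/2 - 1/(2*G**2))
u(J, X) = 3 + X (u(J, X) = X + 3 = 3 + X)
2 + b(-4, 4)*u(Y(-3), -7) = 2 + (3 - 7)/7 = 2 + (1/7)*(-4) = 2 - 4/7 = 10/7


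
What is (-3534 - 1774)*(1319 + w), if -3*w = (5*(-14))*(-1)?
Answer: -20632196/3 ≈ -6.8774e+6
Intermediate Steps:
w = -70/3 (w = -5*(-14)*(-1)/3 = -(-70)*(-1)/3 = -⅓*70 = -70/3 ≈ -23.333)
(-3534 - 1774)*(1319 + w) = (-3534 - 1774)*(1319 - 70/3) = -5308*3887/3 = -20632196/3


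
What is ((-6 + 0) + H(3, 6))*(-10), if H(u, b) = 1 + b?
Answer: -10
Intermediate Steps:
((-6 + 0) + H(3, 6))*(-10) = ((-6 + 0) + (1 + 6))*(-10) = (-6 + 7)*(-10) = 1*(-10) = -10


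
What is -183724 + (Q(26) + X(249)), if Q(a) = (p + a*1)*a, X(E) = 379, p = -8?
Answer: -182877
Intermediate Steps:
Q(a) = a*(-8 + a) (Q(a) = (-8 + a*1)*a = (-8 + a)*a = a*(-8 + a))
-183724 + (Q(26) + X(249)) = -183724 + (26*(-8 + 26) + 379) = -183724 + (26*18 + 379) = -183724 + (468 + 379) = -183724 + 847 = -182877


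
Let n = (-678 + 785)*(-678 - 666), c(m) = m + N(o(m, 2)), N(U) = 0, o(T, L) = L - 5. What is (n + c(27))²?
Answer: 20672975961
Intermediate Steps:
o(T, L) = -5 + L
c(m) = m (c(m) = m + 0 = m)
n = -143808 (n = 107*(-1344) = -143808)
(n + c(27))² = (-143808 + 27)² = (-143781)² = 20672975961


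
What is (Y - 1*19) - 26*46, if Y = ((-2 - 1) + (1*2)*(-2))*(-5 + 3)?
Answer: -1201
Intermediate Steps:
Y = 14 (Y = (-3 + 2*(-2))*(-2) = (-3 - 4)*(-2) = -7*(-2) = 14)
(Y - 1*19) - 26*46 = (14 - 1*19) - 26*46 = (14 - 19) - 1196 = -5 - 1196 = -1201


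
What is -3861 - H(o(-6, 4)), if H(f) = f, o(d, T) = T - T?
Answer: -3861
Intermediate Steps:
o(d, T) = 0
-3861 - H(o(-6, 4)) = -3861 - 1*0 = -3861 + 0 = -3861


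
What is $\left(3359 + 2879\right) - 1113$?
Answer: $5125$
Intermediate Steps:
$\left(3359 + 2879\right) - 1113 = 6238 - 1113 = 5125$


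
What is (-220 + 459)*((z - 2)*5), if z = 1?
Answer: -1195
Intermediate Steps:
(-220 + 459)*((z - 2)*5) = (-220 + 459)*((1 - 2)*5) = 239*(-1*5) = 239*(-5) = -1195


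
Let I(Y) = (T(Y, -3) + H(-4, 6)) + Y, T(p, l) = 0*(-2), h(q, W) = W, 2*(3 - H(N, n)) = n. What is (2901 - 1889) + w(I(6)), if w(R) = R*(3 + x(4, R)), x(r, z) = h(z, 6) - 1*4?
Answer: 1042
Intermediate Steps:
H(N, n) = 3 - n/2
T(p, l) = 0
x(r, z) = 2 (x(r, z) = 6 - 1*4 = 6 - 4 = 2)
I(Y) = Y (I(Y) = (0 + (3 - 1/2*6)) + Y = (0 + (3 - 3)) + Y = (0 + 0) + Y = 0 + Y = Y)
w(R) = 5*R (w(R) = R*(3 + 2) = R*5 = 5*R)
(2901 - 1889) + w(I(6)) = (2901 - 1889) + 5*6 = 1012 + 30 = 1042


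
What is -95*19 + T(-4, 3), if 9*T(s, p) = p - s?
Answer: -16238/9 ≈ -1804.2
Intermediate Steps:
T(s, p) = -s/9 + p/9 (T(s, p) = (p - s)/9 = -s/9 + p/9)
-95*19 + T(-4, 3) = -95*19 + (-⅑*(-4) + (⅑)*3) = -1805 + (4/9 + ⅓) = -1805 + 7/9 = -16238/9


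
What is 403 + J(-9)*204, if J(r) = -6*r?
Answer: 11419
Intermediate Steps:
403 + J(-9)*204 = 403 - 6*(-9)*204 = 403 + 54*204 = 403 + 11016 = 11419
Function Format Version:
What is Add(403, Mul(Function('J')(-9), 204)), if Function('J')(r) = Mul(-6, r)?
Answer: 11419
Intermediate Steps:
Add(403, Mul(Function('J')(-9), 204)) = Add(403, Mul(Mul(-6, -9), 204)) = Add(403, Mul(54, 204)) = Add(403, 11016) = 11419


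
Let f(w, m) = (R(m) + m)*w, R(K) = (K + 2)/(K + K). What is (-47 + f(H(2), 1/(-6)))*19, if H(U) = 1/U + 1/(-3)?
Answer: -16397/18 ≈ -910.94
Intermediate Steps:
R(K) = (2 + K)/(2*K) (R(K) = (2 + K)/((2*K)) = (2 + K)*(1/(2*K)) = (2 + K)/(2*K))
H(U) = -1/3 + 1/U (H(U) = 1/U + 1*(-1/3) = 1/U - 1/3 = -1/3 + 1/U)
f(w, m) = w*(m + (2 + m)/(2*m)) (f(w, m) = ((2 + m)/(2*m) + m)*w = (m + (2 + m)/(2*m))*w = w*(m + (2 + m)/(2*m)))
(-47 + f(H(2), 1/(-6)))*19 = (-47 + (((1/3)*(3 - 1*2)/2)/2 + ((1/3)*(3 - 1*2)/2)/(-6) + ((1/3)*(3 - 1*2)/2)/(1/(-6))))*19 = (-47 + (((1/3)*(1/2)*(3 - 2))/2 - (3 - 2)/(18*2) + ((1/3)*(1/2)*(3 - 2))/(-1/6)))*19 = (-47 + (((1/3)*(1/2)*1)/2 - 1/(18*2) + ((1/3)*(1/2)*1)*(-6)))*19 = (-47 + ((1/2)*(1/6) - 1/6*1/6 + (1/6)*(-6)))*19 = (-47 + (1/12 - 1/36 - 1))*19 = (-47 - 17/18)*19 = -863/18*19 = -16397/18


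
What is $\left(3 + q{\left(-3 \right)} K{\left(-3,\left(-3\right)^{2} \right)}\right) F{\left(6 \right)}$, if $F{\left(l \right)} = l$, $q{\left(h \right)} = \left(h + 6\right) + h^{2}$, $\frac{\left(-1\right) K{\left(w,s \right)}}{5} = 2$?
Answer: $-702$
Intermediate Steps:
$K{\left(w,s \right)} = -10$ ($K{\left(w,s \right)} = \left(-5\right) 2 = -10$)
$q{\left(h \right)} = 6 + h + h^{2}$ ($q{\left(h \right)} = \left(6 + h\right) + h^{2} = 6 + h + h^{2}$)
$\left(3 + q{\left(-3 \right)} K{\left(-3,\left(-3\right)^{2} \right)}\right) F{\left(6 \right)} = \left(3 + \left(6 - 3 + \left(-3\right)^{2}\right) \left(-10\right)\right) 6 = \left(3 + \left(6 - 3 + 9\right) \left(-10\right)\right) 6 = \left(3 + 12 \left(-10\right)\right) 6 = \left(3 - 120\right) 6 = \left(-117\right) 6 = -702$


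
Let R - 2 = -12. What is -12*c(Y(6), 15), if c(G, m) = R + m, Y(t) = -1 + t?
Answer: -60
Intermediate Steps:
R = -10 (R = 2 - 12 = -10)
c(G, m) = -10 + m
-12*c(Y(6), 15) = -12*(-10 + 15) = -12*5 = -60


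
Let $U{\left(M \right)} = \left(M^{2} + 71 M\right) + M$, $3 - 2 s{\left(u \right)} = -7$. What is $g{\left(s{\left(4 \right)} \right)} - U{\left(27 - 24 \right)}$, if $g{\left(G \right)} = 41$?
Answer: $-184$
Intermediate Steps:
$s{\left(u \right)} = 5$ ($s{\left(u \right)} = \frac{3}{2} - - \frac{7}{2} = \frac{3}{2} + \frac{7}{2} = 5$)
$U{\left(M \right)} = M^{2} + 72 M$
$g{\left(s{\left(4 \right)} \right)} - U{\left(27 - 24 \right)} = 41 - \left(27 - 24\right) \left(72 + \left(27 - 24\right)\right) = 41 - 3 \left(72 + 3\right) = 41 - 3 \cdot 75 = 41 - 225 = -184$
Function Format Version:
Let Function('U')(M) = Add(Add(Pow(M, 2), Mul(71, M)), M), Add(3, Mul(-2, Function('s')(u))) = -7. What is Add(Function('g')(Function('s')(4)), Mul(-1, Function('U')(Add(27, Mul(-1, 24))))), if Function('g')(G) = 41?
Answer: -184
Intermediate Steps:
Function('s')(u) = 5 (Function('s')(u) = Add(Rational(3, 2), Mul(Rational(-1, 2), -7)) = Add(Rational(3, 2), Rational(7, 2)) = 5)
Function('U')(M) = Add(Pow(M, 2), Mul(72, M))
Add(Function('g')(Function('s')(4)), Mul(-1, Function('U')(Add(27, Mul(-1, 24))))) = Add(41, Mul(-1, Mul(Add(27, Mul(-1, 24)), Add(72, Add(27, Mul(-1, 24)))))) = Add(41, Mul(-1, Mul(Add(27, -24), Add(72, Add(27, -24))))) = Add(41, Mul(-1, Mul(3, Add(72, 3)))) = Add(41, Mul(-1, Mul(3, 75))) = Add(41, Mul(-1, 225)) = Add(41, -225) = -184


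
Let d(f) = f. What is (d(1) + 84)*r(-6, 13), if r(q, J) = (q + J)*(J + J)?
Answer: 15470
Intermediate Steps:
r(q, J) = 2*J*(J + q) (r(q, J) = (J + q)*(2*J) = 2*J*(J + q))
(d(1) + 84)*r(-6, 13) = (1 + 84)*(2*13*(13 - 6)) = 85*(2*13*7) = 85*182 = 15470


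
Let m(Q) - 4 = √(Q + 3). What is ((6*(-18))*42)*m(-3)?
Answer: -18144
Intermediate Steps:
m(Q) = 4 + √(3 + Q) (m(Q) = 4 + √(Q + 3) = 4 + √(3 + Q))
((6*(-18))*42)*m(-3) = ((6*(-18))*42)*(4 + √(3 - 3)) = (-108*42)*(4 + √0) = -4536*(4 + 0) = -4536*4 = -18144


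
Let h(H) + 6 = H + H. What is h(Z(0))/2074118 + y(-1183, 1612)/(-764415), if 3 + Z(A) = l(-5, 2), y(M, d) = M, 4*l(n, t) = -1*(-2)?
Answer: 2445273029/1585486910970 ≈ 0.0015423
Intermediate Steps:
l(n, t) = ½ (l(n, t) = (-1*(-2))/4 = (¼)*2 = ½)
Z(A) = -5/2 (Z(A) = -3 + ½ = -5/2)
h(H) = -6 + 2*H (h(H) = -6 + (H + H) = -6 + 2*H)
h(Z(0))/2074118 + y(-1183, 1612)/(-764415) = (-6 + 2*(-5/2))/2074118 - 1183/(-764415) = (-6 - 5)*(1/2074118) - 1183*(-1/764415) = -11*1/2074118 + 1183/764415 = -11/2074118 + 1183/764415 = 2445273029/1585486910970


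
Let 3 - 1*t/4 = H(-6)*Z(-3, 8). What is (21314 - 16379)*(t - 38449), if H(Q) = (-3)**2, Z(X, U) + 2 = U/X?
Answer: -188857515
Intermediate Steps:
Z(X, U) = -2 + U/X
H(Q) = 9
t = 180 (t = 12 - 36*(-2 + 8/(-3)) = 12 - 36*(-2 + 8*(-1/3)) = 12 - 36*(-2 - 8/3) = 12 - 36*(-14)/3 = 12 - 4*(-42) = 12 + 168 = 180)
(21314 - 16379)*(t - 38449) = (21314 - 16379)*(180 - 38449) = 4935*(-38269) = -188857515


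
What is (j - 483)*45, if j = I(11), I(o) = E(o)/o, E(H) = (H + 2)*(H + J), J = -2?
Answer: -233820/11 ≈ -21256.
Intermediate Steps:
E(H) = (-2 + H)*(2 + H) (E(H) = (H + 2)*(H - 2) = (2 + H)*(-2 + H) = (-2 + H)*(2 + H))
I(o) = (-4 + o²)/o
j = 117/11 (j = 11 - 4/11 = 117/11 ≈ 10.636)
(j - 483)*45 = (117/11 - 483)*45 = -5196/11*45 = -233820/11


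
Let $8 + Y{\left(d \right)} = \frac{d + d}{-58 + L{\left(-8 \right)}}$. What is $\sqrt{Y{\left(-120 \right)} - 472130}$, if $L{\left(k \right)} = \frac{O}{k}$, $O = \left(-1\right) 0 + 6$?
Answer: $\frac{i \sqrt{1042943818}}{47} \approx 687.12 i$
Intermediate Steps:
$O = 6$ ($O = 0 + 6 = 6$)
$L{\left(k \right)} = \frac{6}{k}$
$Y{\left(d \right)} = -8 - \frac{8 d}{235}$ ($Y{\left(d \right)} = -8 + \frac{d + d}{-58 + \frac{6}{-8}} = -8 + \frac{2 d}{-58 + 6 \left(- \frac{1}{8}\right)} = -8 + \frac{2 d}{-58 - \frac{3}{4}} = -8 + \frac{2 d}{- \frac{235}{4}} = -8 + 2 d \left(- \frac{4}{235}\right) = -8 - \frac{8 d}{235}$)
$\sqrt{Y{\left(-120 \right)} - 472130} = \sqrt{\left(-8 - - \frac{192}{47}\right) - 472130} = \sqrt{\left(-8 + \frac{192}{47}\right) - 472130} = \sqrt{- \frac{184}{47} - 472130} = \sqrt{- \frac{22190294}{47}} = \frac{i \sqrt{1042943818}}{47}$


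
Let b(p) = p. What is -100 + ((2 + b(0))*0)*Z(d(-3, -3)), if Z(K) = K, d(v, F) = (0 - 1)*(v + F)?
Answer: -100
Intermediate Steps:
d(v, F) = -F - v (d(v, F) = -(F + v) = -F - v)
-100 + ((2 + b(0))*0)*Z(d(-3, -3)) = -100 + ((2 + 0)*0)*(-1*(-3) - 1*(-3)) = -100 + (2*0)*(3 + 3) = -100 + 0*6 = -100 + 0 = -100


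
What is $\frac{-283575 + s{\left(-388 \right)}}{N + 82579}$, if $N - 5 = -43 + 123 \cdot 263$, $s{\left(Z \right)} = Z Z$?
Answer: $- \frac{133031}{114890} \approx -1.1579$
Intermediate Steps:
$s{\left(Z \right)} = Z^{2}$
$N = 32311$ ($N = 5 + \left(-43 + 123 \cdot 263\right) = 5 + \left(-43 + 32349\right) = 5 + 32306 = 32311$)
$\frac{-283575 + s{\left(-388 \right)}}{N + 82579} = \frac{-283575 + \left(-388\right)^{2}}{32311 + 82579} = \frac{-283575 + 150544}{114890} = \left(-133031\right) \frac{1}{114890} = - \frac{133031}{114890}$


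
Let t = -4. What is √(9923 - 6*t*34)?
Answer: √10739 ≈ 103.63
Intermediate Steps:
√(9923 - 6*t*34) = √(9923 - 6*(-4)*34) = √(9923 + 24*34) = √(9923 + 816) = √10739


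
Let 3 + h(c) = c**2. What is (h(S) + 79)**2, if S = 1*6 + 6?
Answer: 48400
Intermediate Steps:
S = 12 (S = 6 + 6 = 12)
h(c) = -3 + c**2
(h(S) + 79)**2 = ((-3 + 12**2) + 79)**2 = ((-3 + 144) + 79)**2 = (141 + 79)**2 = 220**2 = 48400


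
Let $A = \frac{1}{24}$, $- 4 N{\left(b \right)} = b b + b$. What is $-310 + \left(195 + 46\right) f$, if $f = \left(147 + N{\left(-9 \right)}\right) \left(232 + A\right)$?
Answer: $\frac{57709067}{8} \approx 7.2136 \cdot 10^{6}$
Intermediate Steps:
$N{\left(b \right)} = - \frac{b}{4} - \frac{b^{2}}{4}$ ($N{\left(b \right)} = - \frac{b b + b}{4} = - \frac{b^{2} + b}{4} = - \frac{b + b^{2}}{4} = - \frac{b}{4} - \frac{b^{2}}{4}$)
$A = \frac{1}{24} \approx 0.041667$
$f = \frac{239467}{8}$ ($f = \left(147 - - \frac{9 \left(1 - 9\right)}{4}\right) \left(232 + \frac{1}{24}\right) = \left(147 - \left(- \frac{9}{4}\right) \left(-8\right)\right) \frac{5569}{24} = \left(147 - 18\right) \frac{5569}{24} = 129 \cdot \frac{5569}{24} = \frac{239467}{8} \approx 29933.0$)
$-310 + \left(195 + 46\right) f = -310 + \left(195 + 46\right) \frac{239467}{8} = -310 + 241 \cdot \frac{239467}{8} = -310 + \frac{57711547}{8} = \frac{57709067}{8}$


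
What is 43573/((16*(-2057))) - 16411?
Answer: -540162405/32912 ≈ -16412.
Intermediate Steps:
43573/((16*(-2057))) - 16411 = 43573/(-32912) - 16411 = 43573*(-1/32912) - 16411 = -43573/32912 - 16411 = -540162405/32912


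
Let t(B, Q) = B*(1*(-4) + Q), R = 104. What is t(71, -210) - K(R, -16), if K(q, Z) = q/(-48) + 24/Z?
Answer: -45571/3 ≈ -15190.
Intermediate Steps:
t(B, Q) = B*(-4 + Q)
K(q, Z) = 24/Z - q/48 (K(q, Z) = q*(-1/48) + 24/Z = -q/48 + 24/Z = 24/Z - q/48)
t(71, -210) - K(R, -16) = 71*(-4 - 210) - (24/(-16) - 1/48*104) = 71*(-214) - (24*(-1/16) - 13/6) = -15194 - (-3/2 - 13/6) = -15194 - 1*(-11/3) = -15194 + 11/3 = -45571/3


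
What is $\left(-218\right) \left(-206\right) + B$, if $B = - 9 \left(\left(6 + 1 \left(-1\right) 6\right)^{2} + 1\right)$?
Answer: $44899$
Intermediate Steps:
$B = -9$ ($B = - 9 \left(\left(6 - 6\right)^{2} + 1\right) = - 9 \left(0^{2} + 1\right) = - 9 \left(0 + 1\right) = \left(-9\right) 1 = -9$)
$\left(-218\right) \left(-206\right) + B = \left(-218\right) \left(-206\right) - 9 = 44908 - 9 = 44899$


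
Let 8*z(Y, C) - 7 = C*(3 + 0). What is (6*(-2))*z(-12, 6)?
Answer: -75/2 ≈ -37.500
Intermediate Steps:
z(Y, C) = 7/8 + 3*C/8 (z(Y, C) = 7/8 + (C*(3 + 0))/8 = 7/8 + (C*3)/8 = 7/8 + (3*C)/8 = 7/8 + 3*C/8)
(6*(-2))*z(-12, 6) = (6*(-2))*(7/8 + (3/8)*6) = -12*(7/8 + 9/4) = -12*25/8 = -75/2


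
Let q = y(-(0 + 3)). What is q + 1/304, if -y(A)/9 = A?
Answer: 8209/304 ≈ 27.003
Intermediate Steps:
y(A) = -9*A
q = 27 (q = -(-9)*(0 + 3) = -(-9)*3 = -9*(-3) = 27)
q + 1/304 = 27 + 1/304 = 8209/304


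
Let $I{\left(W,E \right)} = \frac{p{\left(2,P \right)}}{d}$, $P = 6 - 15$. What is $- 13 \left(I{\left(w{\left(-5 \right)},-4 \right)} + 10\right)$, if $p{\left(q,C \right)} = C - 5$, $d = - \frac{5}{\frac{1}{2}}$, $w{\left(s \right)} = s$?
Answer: $- \frac{741}{5} \approx -148.2$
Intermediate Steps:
$P = -9$ ($P = 6 - 15 = -9$)
$d = -10$ ($d = - 5 \frac{1}{\frac{1}{2}} = \left(-5\right) 2 = -10$)
$p{\left(q,C \right)} = -5 + C$
$I{\left(W,E \right)} = \frac{7}{5}$ ($I{\left(W,E \right)} = \frac{-5 - 9}{-10} = \left(-14\right) \left(- \frac{1}{10}\right) = \frac{7}{5}$)
$- 13 \left(I{\left(w{\left(-5 \right)},-4 \right)} + 10\right) = - 13 \left(\frac{7}{5} + 10\right) = \left(-13\right) \frac{57}{5} = - \frac{741}{5}$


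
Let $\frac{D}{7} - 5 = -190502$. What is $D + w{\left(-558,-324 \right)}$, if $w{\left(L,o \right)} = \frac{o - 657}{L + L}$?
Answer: $- \frac{165351287}{124} \approx -1.3335 \cdot 10^{6}$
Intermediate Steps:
$D = -1333479$ ($D = 35 + 7 \left(-190502\right) = 35 - 1333514 = -1333479$)
$w{\left(L,o \right)} = \frac{-657 + o}{2 L}$
$D + w{\left(-558,-324 \right)} = -1333479 + \frac{-657 - 324}{2 \left(-558\right)} = -1333479 + \frac{1}{2} \left(- \frac{1}{558}\right) \left(-981\right) = -1333479 + \frac{109}{124} = - \frac{165351287}{124}$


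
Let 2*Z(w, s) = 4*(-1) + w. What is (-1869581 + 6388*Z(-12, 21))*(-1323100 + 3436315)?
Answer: -4058820352275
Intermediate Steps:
Z(w, s) = -2 + w/2 (Z(w, s) = (4*(-1) + w)/2 = (-4 + w)/2 = -2 + w/2)
(-1869581 + 6388*Z(-12, 21))*(-1323100 + 3436315) = (-1869581 + 6388*(-2 + (1/2)*(-12)))*(-1323100 + 3436315) = (-1869581 + 6388*(-2 - 6))*2113215 = (-1869581 + 6388*(-8))*2113215 = (-1869581 - 51104)*2113215 = -1920685*2113215 = -4058820352275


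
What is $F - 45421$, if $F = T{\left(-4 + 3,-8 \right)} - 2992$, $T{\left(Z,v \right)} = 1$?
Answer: $-48412$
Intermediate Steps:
$F = -2991$ ($F = 1 - 2992 = -2991$)
$F - 45421 = -2991 - 45421 = -48412$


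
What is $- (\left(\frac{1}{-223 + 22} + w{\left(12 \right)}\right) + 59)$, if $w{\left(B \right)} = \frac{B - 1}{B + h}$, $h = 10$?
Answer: $- \frac{23917}{402} \approx -59.495$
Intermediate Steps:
$w{\left(B \right)} = \frac{-1 + B}{10 + B}$ ($w{\left(B \right)} = \frac{B - 1}{B + 10} = \frac{-1 + B}{10 + B}$)
$- (\left(\frac{1}{-223 + 22} + w{\left(12 \right)}\right) + 59) = - (\left(\frac{1}{-223 + 22} + \frac{-1 + 12}{10 + 12}\right) + 59) = - (\left(\frac{1}{-201} + \frac{1}{22} \cdot 11\right) + 59) = - (\left(- \frac{1}{201} + \frac{1}{22} \cdot 11\right) + 59) = - (\left(- \frac{1}{201} + \frac{1}{2}\right) + 59) = - (\frac{199}{402} + 59) = \left(-1\right) \frac{23917}{402} = - \frac{23917}{402}$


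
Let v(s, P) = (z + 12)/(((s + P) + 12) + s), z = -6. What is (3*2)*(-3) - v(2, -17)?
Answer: -12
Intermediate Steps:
v(s, P) = 6/(12 + P + 2*s) (v(s, P) = (-6 + 12)/(((s + P) + 12) + s) = 6/(((P + s) + 12) + s) = 6/((12 + P + s) + s) = 6/(12 + P + 2*s))
(3*2)*(-3) - v(2, -17) = (3*2)*(-3) - 6/(12 - 17 + 2*2) = 6*(-3) - 6/(12 - 17 + 4) = -18 - 6/(-1) = -18 - 6*(-1) = -18 - 1*(-6) = -18 + 6 = -12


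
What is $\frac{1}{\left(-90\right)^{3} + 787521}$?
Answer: $\frac{1}{58521} \approx 1.7088 \cdot 10^{-5}$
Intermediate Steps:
$\frac{1}{\left(-90\right)^{3} + 787521} = \frac{1}{-729000 + 787521} = \frac{1}{58521}$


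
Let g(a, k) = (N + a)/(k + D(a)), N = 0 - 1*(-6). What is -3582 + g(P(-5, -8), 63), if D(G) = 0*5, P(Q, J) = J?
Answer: -225668/63 ≈ -3582.0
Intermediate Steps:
D(G) = 0
N = 6 (N = 0 + 6 = 6)
g(a, k) = (6 + a)/k (g(a, k) = (6 + a)/(k + 0) = (6 + a)/k)
-3582 + g(P(-5, -8), 63) = -3582 + (6 - 8)/63 = -3582 + (1/63)*(-2) = -3582 - 2/63 = -225668/63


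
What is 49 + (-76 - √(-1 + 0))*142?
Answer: -10743 - 142*I ≈ -10743.0 - 142.0*I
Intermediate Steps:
49 + (-76 - √(-1 + 0))*142 = 49 + (-76 - √(-1))*142 = 49 + (-76 - I)*142 = 49 + (-10792 - 142*I) = -10743 - 142*I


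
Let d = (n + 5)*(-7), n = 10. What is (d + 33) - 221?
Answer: -293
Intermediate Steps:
d = -105 (d = (10 + 5)*(-7) = 15*(-7) = -105)
(d + 33) - 221 = (-105 + 33) - 221 = -72 - 221 = -293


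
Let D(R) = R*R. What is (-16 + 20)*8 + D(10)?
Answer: 132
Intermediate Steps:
D(R) = R²
(-16 + 20)*8 + D(10) = (-16 + 20)*8 + 10² = 4*8 + 100 = 32 + 100 = 132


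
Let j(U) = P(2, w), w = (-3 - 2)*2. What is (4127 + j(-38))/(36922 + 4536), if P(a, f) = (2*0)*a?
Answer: 4127/41458 ≈ 0.099547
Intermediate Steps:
w = -10 (w = -5*2 = -10)
P(a, f) = 0 (P(a, f) = 0*a = 0)
j(U) = 0
(4127 + j(-38))/(36922 + 4536) = (4127 + 0)/(36922 + 4536) = 4127/41458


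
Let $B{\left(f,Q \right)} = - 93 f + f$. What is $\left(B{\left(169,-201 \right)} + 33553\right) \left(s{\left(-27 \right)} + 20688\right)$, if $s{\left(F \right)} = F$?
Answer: $372001305$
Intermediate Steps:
$B{\left(f,Q \right)} = - 92 f$
$\left(B{\left(169,-201 \right)} + 33553\right) \left(s{\left(-27 \right)} + 20688\right) = \left(\left(-92\right) 169 + 33553\right) \left(-27 + 20688\right) = \left(-15548 + 33553\right) 20661 = 18005 \cdot 20661 = 372001305$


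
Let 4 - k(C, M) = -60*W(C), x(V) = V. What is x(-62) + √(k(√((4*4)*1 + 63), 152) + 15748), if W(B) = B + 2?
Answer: -62 + 2*√(3968 + 15*√79) ≈ 66.083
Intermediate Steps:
W(B) = 2 + B
k(C, M) = 124 + 60*C (k(C, M) = 4 - (-60)*(2 + C) = 4 - (-120 - 60*C) = 4 + (120 + 60*C) = 124 + 60*C)
x(-62) + √(k(√((4*4)*1 + 63), 152) + 15748) = -62 + √((124 + 60*√((4*4)*1 + 63)) + 15748) = -62 + √((124 + 60*√(16*1 + 63)) + 15748) = -62 + √((124 + 60*√(16 + 63)) + 15748) = -62 + √((124 + 60*√79) + 15748) = -62 + √(15872 + 60*√79)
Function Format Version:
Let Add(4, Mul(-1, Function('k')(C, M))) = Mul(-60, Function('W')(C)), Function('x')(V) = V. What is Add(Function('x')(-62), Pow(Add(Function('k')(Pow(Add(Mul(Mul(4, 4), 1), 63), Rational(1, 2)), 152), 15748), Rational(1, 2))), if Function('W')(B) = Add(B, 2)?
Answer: Add(-62, Mul(2, Pow(Add(3968, Mul(15, Pow(79, Rational(1, 2)))), Rational(1, 2)))) ≈ 66.083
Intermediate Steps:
Function('W')(B) = Add(2, B)
Function('k')(C, M) = Add(124, Mul(60, C)) (Function('k')(C, M) = Add(4, Mul(-1, Mul(-60, Add(2, C)))) = Add(4, Mul(-1, Add(-120, Mul(-60, C)))) = Add(4, Add(120, Mul(60, C))) = Add(124, Mul(60, C)))
Add(Function('x')(-62), Pow(Add(Function('k')(Pow(Add(Mul(Mul(4, 4), 1), 63), Rational(1, 2)), 152), 15748), Rational(1, 2))) = Add(-62, Pow(Add(Add(124, Mul(60, Pow(Add(Mul(Mul(4, 4), 1), 63), Rational(1, 2)))), 15748), Rational(1, 2))) = Add(-62, Pow(Add(Add(124, Mul(60, Pow(Add(Mul(16, 1), 63), Rational(1, 2)))), 15748), Rational(1, 2))) = Add(-62, Pow(Add(Add(124, Mul(60, Pow(Add(16, 63), Rational(1, 2)))), 15748), Rational(1, 2))) = Add(-62, Pow(Add(Add(124, Mul(60, Pow(79, Rational(1, 2)))), 15748), Rational(1, 2))) = Add(-62, Pow(Add(15872, Mul(60, Pow(79, Rational(1, 2)))), Rational(1, 2)))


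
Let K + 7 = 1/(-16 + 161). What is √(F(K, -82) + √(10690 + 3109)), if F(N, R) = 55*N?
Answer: √(-323466 + 841*√13799)/29 ≈ 16.345*I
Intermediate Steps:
K = -1014/145 (K = -7 + 1/(-16 + 161) = -7 + 1/145 = -1014/145 ≈ -6.9931)
√(F(K, -82) + √(10690 + 3109)) = √(55*(-1014/145) + √(10690 + 3109)) = √(-11154/29 + √13799)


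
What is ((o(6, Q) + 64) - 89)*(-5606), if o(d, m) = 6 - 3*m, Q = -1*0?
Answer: 106514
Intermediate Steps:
Q = 0
((o(6, Q) + 64) - 89)*(-5606) = (((6 - 3*0) + 64) - 89)*(-5606) = (((6 + 0) + 64) - 89)*(-5606) = ((6 + 64) - 89)*(-5606) = (70 - 89)*(-5606) = -19*(-5606) = 106514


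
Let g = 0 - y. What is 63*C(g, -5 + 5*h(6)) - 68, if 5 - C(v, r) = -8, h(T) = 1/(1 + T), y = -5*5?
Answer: 751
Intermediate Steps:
y = -25
g = 25 (g = 0 - 1*(-25) = 0 + 25 = 25)
C(v, r) = 13 (C(v, r) = 5 - 1*(-8) = 5 + 8 = 13)
63*C(g, -5 + 5*h(6)) - 68 = 63*13 - 68 = 819 - 68 = 751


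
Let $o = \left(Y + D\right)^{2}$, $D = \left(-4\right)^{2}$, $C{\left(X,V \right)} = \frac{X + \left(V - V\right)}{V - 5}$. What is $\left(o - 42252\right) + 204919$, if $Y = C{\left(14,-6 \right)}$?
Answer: $\frac{19708951}{121} \approx 1.6288 \cdot 10^{5}$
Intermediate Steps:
$C{\left(X,V \right)} = \frac{X}{-5 + V}$ ($C{\left(X,V \right)} = \frac{X + 0}{-5 + V} = \frac{X}{-5 + V}$)
$Y = - \frac{14}{11}$ ($Y = \frac{14}{-5 - 6} = \frac{14}{-11} = 14 \left(- \frac{1}{11}\right) = - \frac{14}{11} \approx -1.2727$)
$D = 16$
$o = \frac{26244}{121}$ ($o = \left(- \frac{14}{11} + 16\right)^{2} = \left(\frac{162}{11}\right)^{2} = \frac{26244}{121} \approx 216.89$)
$\left(o - 42252\right) + 204919 = \left(\frac{26244}{121} - 42252\right) + 204919 = - \frac{5086248}{121} + 204919 = \frac{19708951}{121}$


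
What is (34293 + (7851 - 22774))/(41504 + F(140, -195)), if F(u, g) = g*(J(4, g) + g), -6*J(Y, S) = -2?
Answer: 9685/39732 ≈ 0.24376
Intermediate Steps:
J(Y, S) = 1/3 (J(Y, S) = -1/6*(-2) = 1/3)
F(u, g) = g*(1/3 + g)
(34293 + (7851 - 22774))/(41504 + F(140, -195)) = (34293 + (7851 - 22774))/(41504 - 195*(1/3 - 195)) = (34293 - 14923)/(41504 - 195*(-584/3)) = 19370/(41504 + 37960) = 19370/79464 = 19370*(1/79464) = 9685/39732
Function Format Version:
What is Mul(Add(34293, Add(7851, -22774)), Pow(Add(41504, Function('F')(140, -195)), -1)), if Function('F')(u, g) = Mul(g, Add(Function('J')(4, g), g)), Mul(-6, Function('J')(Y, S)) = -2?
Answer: Rational(9685, 39732) ≈ 0.24376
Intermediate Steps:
Function('J')(Y, S) = Rational(1, 3) (Function('J')(Y, S) = Mul(Rational(-1, 6), -2) = Rational(1, 3))
Function('F')(u, g) = Mul(g, Add(Rational(1, 3), g))
Mul(Add(34293, Add(7851, -22774)), Pow(Add(41504, Function('F')(140, -195)), -1)) = Mul(Add(34293, Add(7851, -22774)), Pow(Add(41504, Mul(-195, Add(Rational(1, 3), -195))), -1)) = Mul(Add(34293, -14923), Pow(Add(41504, Mul(-195, Rational(-584, 3))), -1)) = Mul(19370, Pow(Add(41504, 37960), -1)) = Mul(19370, Pow(79464, -1)) = Mul(19370, Rational(1, 79464)) = Rational(9685, 39732)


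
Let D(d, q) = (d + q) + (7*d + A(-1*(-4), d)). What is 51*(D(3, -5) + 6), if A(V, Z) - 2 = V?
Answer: 1581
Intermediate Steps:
A(V, Z) = 2 + V
D(d, q) = 6 + q + 8*d (D(d, q) = (d + q) + (7*d + (2 - 1*(-4))) = (d + q) + (7*d + (2 + 4)) = (d + q) + (7*d + 6) = (d + q) + (6 + 7*d) = 6 + q + 8*d)
51*(D(3, -5) + 6) = 51*((6 - 5 + 8*3) + 6) = 51*((6 - 5 + 24) + 6) = 51*(25 + 6) = 51*31 = 1581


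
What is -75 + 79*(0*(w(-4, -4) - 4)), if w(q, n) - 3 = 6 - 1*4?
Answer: -75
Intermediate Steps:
w(q, n) = 5 (w(q, n) = 3 + (6 - 1*4) = 3 + (6 - 4) = 3 + 2 = 5)
-75 + 79*(0*(w(-4, -4) - 4)) = -75 + 79*(0*(5 - 4)) = -75 + 79*(0*1) = -75 + 79*0 = -75 + 0 = -75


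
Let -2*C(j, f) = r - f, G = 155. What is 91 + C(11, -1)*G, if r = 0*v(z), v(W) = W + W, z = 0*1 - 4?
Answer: 27/2 ≈ 13.500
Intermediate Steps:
z = -4 (z = 0 - 4 = -4)
v(W) = 2*W
r = 0 (r = 0*(2*(-4)) = 0*(-8) = 0)
C(j, f) = f/2 (C(j, f) = -(0 - f)/2 = -(-1)*f/2 = f/2)
91 + C(11, -1)*G = 91 + ((1/2)*(-1))*155 = 91 - 1/2*155 = 91 - 155/2 = 27/2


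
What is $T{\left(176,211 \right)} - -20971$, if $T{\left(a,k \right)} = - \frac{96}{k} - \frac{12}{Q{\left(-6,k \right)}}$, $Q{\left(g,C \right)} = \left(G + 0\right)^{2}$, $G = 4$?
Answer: $\frac{17698507}{844} \approx 20970.0$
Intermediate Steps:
$Q{\left(g,C \right)} = 16$ ($Q{\left(g,C \right)} = \left(4 + 0\right)^{2} = 4^{2} = 16$)
$T{\left(a,k \right)} = - \frac{3}{4} - \frac{96}{k}$ ($T{\left(a,k \right)} = - \frac{96}{k} - \frac{12}{16} = - \frac{96}{k} - \frac{3}{4} = - \frac{3}{4} - \frac{96}{k}$)
$T{\left(176,211 \right)} - -20971 = \left(- \frac{3}{4} - \frac{96}{211}\right) - -20971 = \left(- \frac{3}{4} - \frac{96}{211}\right) + 20971 = - \frac{1017}{844} + 20971 = \frac{17698507}{844}$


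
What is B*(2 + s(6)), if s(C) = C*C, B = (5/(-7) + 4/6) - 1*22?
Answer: -17594/21 ≈ -837.81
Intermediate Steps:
B = -463/21 (B = (5*(-⅐) + 4*(⅙)) - 22 = (-5/7 + ⅔) - 22 = -1/21 - 22 = -463/21 ≈ -22.048)
s(C) = C²
B*(2 + s(6)) = -463*(2 + 6²)/21 = -463*(2 + 36)/21 = -463/21*38 = -17594/21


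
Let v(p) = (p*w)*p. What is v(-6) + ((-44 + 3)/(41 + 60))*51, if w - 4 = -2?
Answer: 5181/101 ≈ 51.297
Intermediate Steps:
w = 2 (w = 4 - 2 = 2)
v(p) = 2*p² (v(p) = (p*2)*p = (2*p)*p = 2*p²)
v(-6) + ((-44 + 3)/(41 + 60))*51 = 2*(-6)² + ((-44 + 3)/(41 + 60))*51 = 2*36 - 41/101*51 = 72 - 41*1/101*51 = 72 - 41/101*51 = 72 - 2091/101 = 5181/101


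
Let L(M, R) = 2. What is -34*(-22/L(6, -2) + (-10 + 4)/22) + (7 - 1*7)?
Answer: 4216/11 ≈ 383.27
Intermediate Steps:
-34*(-22/L(6, -2) + (-10 + 4)/22) + (7 - 1*7) = -34*(-22/2 + (-10 + 4)/22) + (7 - 1*7) = -34*(-22*½ - 6*1/22) + (7 - 7) = -34*(-11 - 3/11) + 0 = -34*(-124/11) + 0 = 4216/11 + 0 = 4216/11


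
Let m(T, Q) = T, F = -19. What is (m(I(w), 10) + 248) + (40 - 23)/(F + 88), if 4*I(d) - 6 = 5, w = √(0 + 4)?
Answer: 69275/276 ≈ 251.00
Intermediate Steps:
w = 2 (w = √4 = 2)
I(d) = 11/4 (I(d) = 3/2 + (¼)*5 = 3/2 + 5/4 = 11/4)
(m(I(w), 10) + 248) + (40 - 23)/(F + 88) = (11/4 + 248) + (40 - 23)/(-19 + 88) = 1003/4 + 17/69 = 69275/276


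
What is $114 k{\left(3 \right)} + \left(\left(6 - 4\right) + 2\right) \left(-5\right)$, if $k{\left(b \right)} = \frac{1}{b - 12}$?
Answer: $- \frac{98}{3} \approx -32.667$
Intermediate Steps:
$k{\left(b \right)} = \frac{1}{-12 + b}$
$114 k{\left(3 \right)} + \left(\left(6 - 4\right) + 2\right) \left(-5\right) = \frac{114}{-12 + 3} + \left(\left(6 - 4\right) + 2\right) \left(-5\right) = \frac{114}{-9} + \left(\left(6 - 4\right) + 2\right) \left(-5\right) = 114 \left(- \frac{1}{9}\right) + \left(2 + 2\right) \left(-5\right) = - \frac{38}{3} + 4 \left(-5\right) = - \frac{38}{3} - 20 = - \frac{98}{3}$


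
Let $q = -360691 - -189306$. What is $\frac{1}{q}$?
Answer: $- \frac{1}{171385} \approx -5.8348 \cdot 10^{-6}$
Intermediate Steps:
$q = -171385$ ($q = -360691 + 189306 = -171385$)
$\frac{1}{q} = \frac{1}{-171385} = - \frac{1}{171385}$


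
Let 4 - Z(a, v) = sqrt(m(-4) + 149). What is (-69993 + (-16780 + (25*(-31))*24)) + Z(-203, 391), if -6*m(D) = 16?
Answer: -105369 - sqrt(1317)/3 ≈ -1.0538e+5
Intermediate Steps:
m(D) = -8/3 (m(D) = -1/6*16 = -8/3)
Z(a, v) = 4 - sqrt(1317)/3 (Z(a, v) = 4 - sqrt(-8/3 + 149) = 4 - sqrt(439/3) = 4 - sqrt(1317)/3)
(-69993 + (-16780 + (25*(-31))*24)) + Z(-203, 391) = (-69993 + (-16780 + (25*(-31))*24)) + (4 - sqrt(1317)/3) = (-69993 + (-16780 - 775*24)) + (4 - sqrt(1317)/3) = (-69993 + (-16780 - 18600)) + (4 - sqrt(1317)/3) = (-69993 - 35380) + (4 - sqrt(1317)/3) = -105373 + (4 - sqrt(1317)/3) = -105369 - sqrt(1317)/3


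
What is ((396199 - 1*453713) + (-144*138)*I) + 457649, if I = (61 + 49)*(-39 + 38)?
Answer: 2586055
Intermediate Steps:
I = -110 (I = 110*(-1) = -110)
((396199 - 1*453713) + (-144*138)*I) + 457649 = ((396199 - 1*453713) - 144*138*(-110)) + 457649 = ((396199 - 453713) - 19872*(-110)) + 457649 = (-57514 + 2185920) + 457649 = 2128406 + 457649 = 2586055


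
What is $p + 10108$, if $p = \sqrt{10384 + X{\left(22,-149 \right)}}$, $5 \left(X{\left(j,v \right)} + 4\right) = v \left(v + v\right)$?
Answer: $10108 + \frac{\sqrt{481510}}{5} \approx 10247.0$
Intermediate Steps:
$X{\left(j,v \right)} = -4 + \frac{2 v^{2}}{5}$ ($X{\left(j,v \right)} = -4 + \frac{v \left(v + v\right)}{5} = -4 + \frac{v 2 v}{5} = -4 + \frac{2 v^{2}}{5}$)
$p = \frac{\sqrt{481510}}{5}$ ($p = \sqrt{10384 - \left(4 - \frac{2 \left(-149\right)^{2}}{5}\right)} = \sqrt{10384 + \left(-4 + \frac{2}{5} \cdot 22201\right)} = \sqrt{10384 + \left(-4 + \frac{44402}{5}\right)} = \sqrt{10384 + \frac{44382}{5}} = \sqrt{\frac{96302}{5}} = \frac{\sqrt{481510}}{5} \approx 138.78$)
$p + 10108 = \frac{\sqrt{481510}}{5} + 10108 = 10108 + \frac{\sqrt{481510}}{5}$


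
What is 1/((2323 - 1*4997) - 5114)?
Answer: -1/7788 ≈ -0.00012840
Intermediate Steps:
1/((2323 - 1*4997) - 5114) = 1/((2323 - 4997) - 5114) = 1/(-2674 - 5114) = 1/(-7788) = -1/7788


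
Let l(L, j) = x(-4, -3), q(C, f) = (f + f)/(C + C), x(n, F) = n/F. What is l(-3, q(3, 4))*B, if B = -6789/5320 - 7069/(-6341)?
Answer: -5441969/25300590 ≈ -0.21509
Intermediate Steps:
B = -5441969/33734120 (B = -6789*1/5320 - 7069*(-1/6341) = -6789/5320 + 7069/6341 = -5441969/33734120 ≈ -0.16132)
q(C, f) = f/C (q(C, f) = (2*f)/((2*C)) = (2*f)*(1/(2*C)) = f/C)
l(L, j) = 4/3 (l(L, j) = -4/(-3) = -4*(-⅓) = 4/3)
l(-3, q(3, 4))*B = (4/3)*(-5441969/33734120) = -5441969/25300590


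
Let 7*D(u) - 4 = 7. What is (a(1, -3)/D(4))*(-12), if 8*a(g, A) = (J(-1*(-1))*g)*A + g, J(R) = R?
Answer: 21/11 ≈ 1.9091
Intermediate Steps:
D(u) = 11/7 (D(u) = 4/7 + (1/7)*7 = 4/7 + 1 = 11/7)
a(g, A) = g/8 + A*g/8 (a(g, A) = (((-1*(-1))*g)*A + g)/8 = ((1*g)*A + g)/8 = (g*A + g)/8 = (A*g + g)/8 = (g + A*g)/8 = g/8 + A*g/8)
(a(1, -3)/D(4))*(-12) = (((1/8)*1*(1 - 3))/(11/7))*(-12) = (((1/8)*1*(-2))*(7/11))*(-12) = -1/4*7/11*(-12) = -7/44*(-12) = 21/11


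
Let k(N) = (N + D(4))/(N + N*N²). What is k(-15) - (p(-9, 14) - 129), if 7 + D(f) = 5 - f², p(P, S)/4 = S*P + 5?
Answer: 692701/1130 ≈ 613.01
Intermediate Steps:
p(P, S) = 20 + 4*P*S (p(P, S) = 4*(S*P + 5) = 4*(P*S + 5) = 4*(5 + P*S) = 20 + 4*P*S)
D(f) = -2 - f² (D(f) = -7 + (5 - f²) = -2 - f²)
k(N) = (-18 + N)/(N + N³) (k(N) = (N + (-2 - 1*4²))/(N + N*N²) = (N + (-2 - 1*16))/(N + N³) = (N + (-2 - 16))/(N + N³) = (N - 18)/(N + N³) = (-18 + N)/(N + N³))
k(-15) - (p(-9, 14) - 129) = (-18 - 15)/(-15 + (-15)³) - ((20 + 4*(-9)*14) - 129) = -33/(-15 - 3375) - ((20 - 504) - 129) = -33/(-3390) - (-484 - 129) = -1/3390*(-33) - 1*(-613) = 11/1130 + 613 = 692701/1130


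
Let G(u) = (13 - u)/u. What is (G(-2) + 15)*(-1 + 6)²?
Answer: 375/2 ≈ 187.50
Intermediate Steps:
G(u) = (13 - u)/u
(G(-2) + 15)*(-1 + 6)² = ((13 - 1*(-2))/(-2) + 15)*(-1 + 6)² = (-(13 + 2)/2 + 15)*5² = (-½*15 + 15)*25 = (-15/2 + 15)*25 = (15/2)*25 = 375/2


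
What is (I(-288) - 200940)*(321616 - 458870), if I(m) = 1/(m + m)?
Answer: 7942987871507/288 ≈ 2.7580e+10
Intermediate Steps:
I(m) = 1/(2*m)
(I(-288) - 200940)*(321616 - 458870) = ((½)/(-288) - 200940)*(321616 - 458870) = ((½)*(-1/288) - 200940)*(-137254) = (-1/576 - 200940)*(-137254) = -115741441/576*(-137254) = 7942987871507/288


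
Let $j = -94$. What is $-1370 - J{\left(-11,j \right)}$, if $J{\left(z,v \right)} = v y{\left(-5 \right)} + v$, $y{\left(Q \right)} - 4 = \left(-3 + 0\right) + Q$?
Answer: $-1652$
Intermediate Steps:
$y{\left(Q \right)} = 1 + Q$ ($y{\left(Q \right)} = 4 + \left(\left(-3 + 0\right) + Q\right) = 4 + \left(-3 + Q\right) = 1 + Q$)
$J{\left(z,v \right)} = - 3 v$ ($J{\left(z,v \right)} = v \left(1 - 5\right) + v = v \left(-4\right) + v = - 4 v + v = - 3 v$)
$-1370 - J{\left(-11,j \right)} = -1370 - \left(-3\right) \left(-94\right) = -1370 - 282 = -1652$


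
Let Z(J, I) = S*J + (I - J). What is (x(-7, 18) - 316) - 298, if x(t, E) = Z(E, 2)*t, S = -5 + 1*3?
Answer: -250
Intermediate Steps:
S = -2 (S = -5 + 3 = -2)
Z(J, I) = I - 3*J (Z(J, I) = -2*J + (I - J) = I - 3*J)
x(t, E) = t*(2 - 3*E) (x(t, E) = (2 - 3*E)*t = t*(2 - 3*E))
(x(-7, 18) - 316) - 298 = (-7*(2 - 3*18) - 316) - 298 = (-7*(2 - 54) - 316) - 298 = (-7*(-52) - 316) - 298 = (364 - 316) - 298 = 48 - 298 = -250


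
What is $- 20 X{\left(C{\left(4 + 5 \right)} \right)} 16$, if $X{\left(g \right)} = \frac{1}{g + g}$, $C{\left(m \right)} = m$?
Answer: $- \frac{160}{9} \approx -17.778$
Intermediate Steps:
$X{\left(g \right)} = \frac{1}{2 g}$
$- 20 X{\left(C{\left(4 + 5 \right)} \right)} 16 = - 20 \frac{1}{2 \left(4 + 5\right)} 16 = - 20 \frac{1}{2 \cdot 9} \cdot 16 = - 20 \cdot \frac{1}{2} \cdot \frac{1}{9} \cdot 16 = \left(-20\right) \frac{1}{18} \cdot 16 = \left(- \frac{10}{9}\right) 16 = - \frac{160}{9}$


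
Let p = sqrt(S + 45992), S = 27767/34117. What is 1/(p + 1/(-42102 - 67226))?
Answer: 3729943376/18755283063091616187 + 11952611584*sqrt(53534241263227)/18755283063091616187 ≈ 0.0046629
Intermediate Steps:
S = 27767/34117 (S = 27767*(1/34117) = 27767/34117 ≈ 0.81388)
p = sqrt(53534241263227)/34117 (p = sqrt(27767/34117 + 45992) = sqrt(1569136831/34117) = sqrt(53534241263227)/34117 ≈ 214.46)
1/(p + 1/(-42102 - 67226)) = 1/(sqrt(53534241263227)/34117 + 1/(-42102 - 67226)) = 1/(sqrt(53534241263227)/34117 + 1/(-109328)) = 1/(sqrt(53534241263227)/34117 - 1/109328) = 1/(-1/109328 + sqrt(53534241263227)/34117)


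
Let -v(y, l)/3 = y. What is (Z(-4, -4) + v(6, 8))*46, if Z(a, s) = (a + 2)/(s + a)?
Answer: -1633/2 ≈ -816.50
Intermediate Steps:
Z(a, s) = (2 + a)/(a + s)
v(y, l) = -3*y
(Z(-4, -4) + v(6, 8))*46 = ((2 - 4)/(-4 - 4) - 3*6)*46 = (-2/(-8) - 18)*46 = (-⅛*(-2) - 18)*46 = (¼ - 18)*46 = -71/4*46 = -1633/2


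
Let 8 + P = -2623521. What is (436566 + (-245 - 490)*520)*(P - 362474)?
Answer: -162337039098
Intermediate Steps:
P = -2623529 (P = -8 - 2623521 = -2623529)
(436566 + (-245 - 490)*520)*(P - 362474) = (436566 + (-245 - 490)*520)*(-2623529 - 362474) = (436566 - 735*520)*(-2986003) = (436566 - 382200)*(-2986003) = 54366*(-2986003) = -162337039098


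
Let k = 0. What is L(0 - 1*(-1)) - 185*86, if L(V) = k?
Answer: -15910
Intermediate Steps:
L(V) = 0
L(0 - 1*(-1)) - 185*86 = 0 - 185*86 = 0 - 15910 = -15910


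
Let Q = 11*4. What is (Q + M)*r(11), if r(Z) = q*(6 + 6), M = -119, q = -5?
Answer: 4500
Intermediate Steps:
Q = 44
r(Z) = -60 (r(Z) = -5*(6 + 6) = -5*12 = -60)
(Q + M)*r(11) = (44 - 119)*(-60) = -75*(-60) = 4500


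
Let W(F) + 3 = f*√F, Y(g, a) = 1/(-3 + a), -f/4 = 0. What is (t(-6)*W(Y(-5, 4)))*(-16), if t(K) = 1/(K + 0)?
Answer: -8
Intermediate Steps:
f = 0 (f = -4*0 = 0)
W(F) = -3 (W(F) = -3 + 0*√F = -3 + 0 = -3)
t(K) = 1/K
(t(-6)*W(Y(-5, 4)))*(-16) = (-3/(-6))*(-16) = -⅙*(-3)*(-16) = (½)*(-16) = -8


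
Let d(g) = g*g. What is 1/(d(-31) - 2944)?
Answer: -1/1983 ≈ -0.00050429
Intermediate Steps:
d(g) = g**2
1/(d(-31) - 2944) = 1/((-31)**2 - 2944) = 1/(961 - 2944) = 1/(-1983) = -1/1983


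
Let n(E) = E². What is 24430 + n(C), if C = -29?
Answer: 25271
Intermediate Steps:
24430 + n(C) = 24430 + (-29)² = 24430 + 841 = 25271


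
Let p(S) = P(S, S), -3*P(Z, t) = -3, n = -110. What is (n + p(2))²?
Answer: 11881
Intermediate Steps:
P(Z, t) = 1 (P(Z, t) = -⅓*(-3) = 1)
p(S) = 1
(n + p(2))² = (-110 + 1)² = (-109)² = 11881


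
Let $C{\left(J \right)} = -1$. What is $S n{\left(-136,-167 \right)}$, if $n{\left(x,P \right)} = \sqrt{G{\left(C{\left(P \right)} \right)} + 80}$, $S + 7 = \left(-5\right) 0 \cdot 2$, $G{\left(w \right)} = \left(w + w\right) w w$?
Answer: $- 7 \sqrt{78} \approx -61.822$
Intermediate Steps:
$G{\left(w \right)} = 2 w^{3}$ ($G{\left(w \right)} = 2 w w^{2} = 2 w^{3}$)
$S = -7$ ($S = -7 + \left(-5\right) 0 \cdot 2 = -7 + 0 \cdot 2 = -7 + 0 = -7$)
$n{\left(x,P \right)} = \sqrt{78}$ ($n{\left(x,P \right)} = \sqrt{2 \left(-1\right)^{3} + 80} = \sqrt{2 \left(-1\right) + 80} = \sqrt{-2 + 80} = \sqrt{78}$)
$S n{\left(-136,-167 \right)} = - 7 \sqrt{78}$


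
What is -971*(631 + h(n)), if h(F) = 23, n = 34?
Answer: -635034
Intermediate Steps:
-971*(631 + h(n)) = -971*(631 + 23) = -971*654 = -635034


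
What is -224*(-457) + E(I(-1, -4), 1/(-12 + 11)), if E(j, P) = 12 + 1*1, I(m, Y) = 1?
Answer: 102381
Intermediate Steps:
E(j, P) = 13 (E(j, P) = 12 + 1 = 13)
-224*(-457) + E(I(-1, -4), 1/(-12 + 11)) = -224*(-457) + 13 = 102368 + 13 = 102381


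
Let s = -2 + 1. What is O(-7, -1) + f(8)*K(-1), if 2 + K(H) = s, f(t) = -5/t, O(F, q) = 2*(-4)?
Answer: -49/8 ≈ -6.1250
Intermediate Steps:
O(F, q) = -8
s = -1
K(H) = -3 (K(H) = -2 - 1 = -3)
O(-7, -1) + f(8)*K(-1) = -8 - 5/8*(-3) = -8 + 15/8 = -49/8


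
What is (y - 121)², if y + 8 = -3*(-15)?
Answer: 7056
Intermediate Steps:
y = 37 (y = -8 - 3*(-15) = -8 - 1*(-45) = -8 + 45 = 37)
(y - 121)² = (37 - 121)² = (-84)² = 7056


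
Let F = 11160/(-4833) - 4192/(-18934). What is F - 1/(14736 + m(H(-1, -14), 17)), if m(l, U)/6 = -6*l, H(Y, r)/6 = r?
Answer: -20944593451/10031990560 ≈ -2.0878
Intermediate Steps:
H(Y, r) = 6*r
m(l, U) = -36*l (m(l, U) = 6*(-6*l) = -36*l)
F = -10613528/5083779 (F = 11160*(-1/4833) - 4192*(-1/18934) = -1240/537 + 2096/9467 = -10613528/5083779 ≈ -2.0877)
F - 1/(14736 + m(H(-1, -14), 17)) = -10613528/5083779 - 1/(14736 - 216*(-14)) = -10613528/5083779 - 1/(14736 - 36*(-84)) = -10613528/5083779 - 1/(14736 + 3024) = -10613528/5083779 - 1/17760 = -20944593451/10031990560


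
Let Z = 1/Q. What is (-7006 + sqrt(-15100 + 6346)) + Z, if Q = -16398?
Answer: -114884389/16398 + I*sqrt(8754) ≈ -7006.0 + 93.563*I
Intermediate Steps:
Z = -1/16398 (Z = 1/(-16398) = -1/16398 ≈ -6.0983e-5)
(-7006 + sqrt(-15100 + 6346)) + Z = (-7006 + sqrt(-15100 + 6346)) - 1/16398 = (-7006 + sqrt(-8754)) - 1/16398 = (-7006 + I*sqrt(8754)) - 1/16398 = -114884389/16398 + I*sqrt(8754)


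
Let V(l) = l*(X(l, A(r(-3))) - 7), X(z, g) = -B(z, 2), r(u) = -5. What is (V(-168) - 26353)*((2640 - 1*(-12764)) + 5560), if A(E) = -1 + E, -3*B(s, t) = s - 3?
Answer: -327059364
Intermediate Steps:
B(s, t) = 1 - s/3 (B(s, t) = -(s - 3)/3 = -(-3 + s)/3 = 1 - s/3)
X(z, g) = -1 + z/3 (X(z, g) = -(1 - z/3) = -1 + z/3)
V(l) = l*(-8 + l/3) (V(l) = l*((-1 + l/3) - 7) = l*(-8 + l/3))
(V(-168) - 26353)*((2640 - 1*(-12764)) + 5560) = ((⅓)*(-168)*(-24 - 168) - 26353)*((2640 - 1*(-12764)) + 5560) = ((⅓)*(-168)*(-192) - 26353)*((2640 + 12764) + 5560) = (10752 - 26353)*(15404 + 5560) = -15601*20964 = -327059364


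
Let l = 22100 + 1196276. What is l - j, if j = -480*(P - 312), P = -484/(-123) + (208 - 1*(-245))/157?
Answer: 6899754312/6437 ≈ 1.0719e+6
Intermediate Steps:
P = 131707/19311 (P = -484*(-1/123) + (208 + 245)*(1/157) = 484/123 + 453*(1/157) = 484/123 + 453/157 = 131707/19311 ≈ 6.8203)
l = 1218376
j = 942932000/6437 (j = -480*(131707/19311 - 312) = -480*(-5893325/19311) = 942932000/6437 ≈ 1.4649e+5)
l - j = 1218376 - 1*942932000/6437 = 1218376 - 942932000/6437 = 6899754312/6437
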